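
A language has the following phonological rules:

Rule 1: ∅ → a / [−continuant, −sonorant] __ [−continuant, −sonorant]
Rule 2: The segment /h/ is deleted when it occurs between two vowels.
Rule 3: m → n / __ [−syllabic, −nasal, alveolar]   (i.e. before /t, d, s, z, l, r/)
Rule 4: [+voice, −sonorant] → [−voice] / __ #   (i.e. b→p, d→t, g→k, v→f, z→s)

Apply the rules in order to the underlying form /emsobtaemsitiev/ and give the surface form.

Rule 1 (stop-cluster a-epenthesis): /b/ and /t/ form a stop–stop cluster, so [a] is inserted between them. /emsobtaemsitiev/ → emsobataemsitiev.
Rule 2 (intervocalic h-deletion): no segment meets the environment; /emsobataemsitiev/ is unchanged.
Rule 3 (nasal place assimilation): /m/ precedes the alveolar consonant /s/, so it assimilates in place to [n]. /m/ precedes the alveolar consonant /s/, so it assimilates in place to [n]. /emsobataemsitiev/ → ensobataensitiev.
Rule 4 (final devoicing): /v/ is a voiced obstruent in word-final position, so it devoices to [f]. /ensobataensitiev/ → ensobataensitief.

ensobataensitief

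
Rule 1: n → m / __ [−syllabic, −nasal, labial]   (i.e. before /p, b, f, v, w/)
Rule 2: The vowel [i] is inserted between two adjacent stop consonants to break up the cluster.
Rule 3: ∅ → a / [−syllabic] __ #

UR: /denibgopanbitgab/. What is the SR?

Rule 1 (nasal place assimilation): /n/ precedes the labial consonant /b/, so it assimilates in place to [m]. /denibgopanbitgab/ → denibgopambitgab.
Rule 2 (stop-cluster i-epenthesis): /b/ and /g/ form a stop–stop cluster, so [i] is inserted between them. /t/ and /g/ form a stop–stop cluster, so [i] is inserted between them. /denibgopambitgab/ → denibigopambitigab.
Rule 3 (final a-epenthesis): the form ends in the consonant /b/, so [a] is inserted word-finally. /denibigopambitigab/ → denibigopambitigaba.

denibigopambitigaba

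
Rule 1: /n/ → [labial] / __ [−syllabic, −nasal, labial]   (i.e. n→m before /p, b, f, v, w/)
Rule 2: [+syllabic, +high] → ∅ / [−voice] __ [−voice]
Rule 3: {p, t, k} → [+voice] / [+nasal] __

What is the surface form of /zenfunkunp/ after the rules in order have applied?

Rule 1 (nasal place assimilation): /n/ precedes the labial consonant /f/, so it assimilates in place to [m]. /n/ precedes the labial consonant /p/, so it assimilates in place to [m]. /zenfunkunp/ → zemfunkump.
Rule 2 (high vowel syncope): no segment meets the environment; /zemfunkump/ is unchanged.
Rule 3 (post-nasal voicing): /k/ is a voiceless stop immediately after the nasal /n/, so it voices to [g]. /p/ is a voiceless stop immediately after the nasal /m/, so it voices to [b]. /zemfunkump/ → zemfungumb.

zemfungumb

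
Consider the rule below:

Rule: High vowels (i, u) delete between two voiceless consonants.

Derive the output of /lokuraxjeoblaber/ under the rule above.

No segment of /lokuraxjeoblaber/ meets the structural description of the rule, so the form surfaces unchanged.

lokuraxjeoblaber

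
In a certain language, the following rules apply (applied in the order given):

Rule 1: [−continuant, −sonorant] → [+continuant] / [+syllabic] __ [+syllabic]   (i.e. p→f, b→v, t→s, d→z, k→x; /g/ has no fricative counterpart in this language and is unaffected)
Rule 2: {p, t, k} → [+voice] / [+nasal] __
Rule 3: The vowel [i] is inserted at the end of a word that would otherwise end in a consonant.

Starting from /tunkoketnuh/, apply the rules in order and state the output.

tungoxetnuhi

Rule 1 (intervocalic spirantization): /k/ is a stop between vowels /o/ and /e/, so it spirantizes to the fricative [x]. /tunkoketnuh/ → tunkoxetnuh.
Rule 2 (post-nasal voicing): /k/ is a voiceless stop immediately after the nasal /n/, so it voices to [g]. /tunkoxetnuh/ → tungoxetnuh.
Rule 3 (final i-epenthesis): the form ends in the consonant /h/, so [i] is inserted word-finally. /tungoxetnuh/ → tungoxetnuhi.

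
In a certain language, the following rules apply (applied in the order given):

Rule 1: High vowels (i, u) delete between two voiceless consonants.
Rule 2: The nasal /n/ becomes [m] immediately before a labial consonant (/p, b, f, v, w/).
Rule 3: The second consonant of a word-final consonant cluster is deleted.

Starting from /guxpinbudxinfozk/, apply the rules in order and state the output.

Rule 1 (high vowel syncope): no segment meets the environment; /guxpinbudxinfozk/ is unchanged.
Rule 2 (nasal place assimilation): /n/ precedes the labial consonant /b/, so it assimilates in place to [m]. /n/ precedes the labial consonant /f/, so it assimilates in place to [m]. /guxpinbudxinfozk/ → guxpimbudximfozk.
Rule 3 (final cluster simplification): /k/ is the second consonant of a word-final cluster /zk/, so it deletes. /guxpimbudximfozk/ → guxpimbudximfoz.

guxpimbudximfoz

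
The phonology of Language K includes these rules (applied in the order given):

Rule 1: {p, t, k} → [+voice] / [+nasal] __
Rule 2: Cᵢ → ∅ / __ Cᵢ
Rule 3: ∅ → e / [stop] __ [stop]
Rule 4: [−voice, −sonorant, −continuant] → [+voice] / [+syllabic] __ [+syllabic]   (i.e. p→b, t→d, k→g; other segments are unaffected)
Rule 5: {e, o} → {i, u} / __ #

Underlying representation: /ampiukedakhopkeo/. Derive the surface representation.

Rule 1 (post-nasal voicing): /p/ is a voiceless stop immediately after the nasal /m/, so it voices to [b]. /ampiukedakhopkeo/ → ambiukedakhopkeo.
Rule 2 (degemination): no segment meets the environment; /ambiukedakhopkeo/ is unchanged.
Rule 3 (stop-cluster e-epenthesis): /p/ and /k/ form a stop–stop cluster, so [e] is inserted between them. /ambiukedakhopkeo/ → ambiukedakhopekeo.
Rule 4 (intervocalic voicing): /k/ is a voiceless stop between vowels /u/ and /e/, so it voices to [g]. /p/ is a voiceless stop between vowels /o/ and /e/, so it voices to [b]. /k/ is a voiceless stop between vowels /e/ and /e/, so it voices to [g]. /ambiukedakhopekeo/ → ambiugedakhobegeo.
Rule 5 (final vowel raising): /o/ is a mid vowel in word-final position, so it raises to [u]. /ambiugedakhobegeo/ → ambiugedakhobegeu.

ambiugedakhobegeu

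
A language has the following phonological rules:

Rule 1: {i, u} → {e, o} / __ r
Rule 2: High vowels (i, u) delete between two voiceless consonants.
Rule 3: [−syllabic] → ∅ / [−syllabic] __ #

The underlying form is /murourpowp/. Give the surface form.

Rule 1 (pre-rhotic lowering): /u/ is a high vowel immediately before /r/, so it lowers to [o]. /u/ is a high vowel immediately before /r/, so it lowers to [o]. /murourpowp/ → moroorpowp.
Rule 2 (high vowel syncope): no segment meets the environment; /moroorpowp/ is unchanged.
Rule 3 (final cluster simplification): /p/ is the second consonant of a word-final cluster /wp/, so it deletes. /moroorpowp/ → moroorpow.

moroorpow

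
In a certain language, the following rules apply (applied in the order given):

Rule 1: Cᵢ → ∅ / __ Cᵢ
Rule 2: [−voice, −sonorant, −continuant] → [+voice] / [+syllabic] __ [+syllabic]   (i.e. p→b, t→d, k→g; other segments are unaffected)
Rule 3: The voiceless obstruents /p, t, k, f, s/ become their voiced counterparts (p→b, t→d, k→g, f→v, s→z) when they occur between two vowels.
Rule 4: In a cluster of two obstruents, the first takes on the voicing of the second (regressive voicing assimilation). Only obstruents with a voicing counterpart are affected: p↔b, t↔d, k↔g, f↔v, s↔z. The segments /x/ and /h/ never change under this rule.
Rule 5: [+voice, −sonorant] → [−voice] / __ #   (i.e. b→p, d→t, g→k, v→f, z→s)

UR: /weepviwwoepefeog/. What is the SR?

weebviwoebeveok

Rule 1 (degemination): /ww/ is a geminate; the first /w/ deletes. /weepviwwoepefeog/ → weepviwoepefeog.
Rule 2 (intervocalic voicing): /p/ is a voiceless stop between vowels /e/ and /e/, so it voices to [b]. /weepviwoepefeog/ → weepviwoebefeog.
Rule 3 (intervocalic voicing): /f/ is a voiceless obstruent between vowels /e/ and /e/, so it voices to [v]. /weepviwoebefeog/ → weepviwoebeveog.
Rule 4 (regressive voicing assimilation): /p/ precedes the voiced obstruent /v/, so it voices to [b] by assimilation. /weepviwoebeveog/ → weebviwoebeveog.
Rule 5 (final devoicing): /g/ is a voiced obstruent in word-final position, so it devoices to [k]. /weebviwoebeveog/ → weebviwoebeveok.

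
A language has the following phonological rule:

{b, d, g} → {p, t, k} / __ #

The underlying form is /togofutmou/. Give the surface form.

No segment of /togofutmou/ meets the structural description of the rule, so the form surfaces unchanged.

togofutmou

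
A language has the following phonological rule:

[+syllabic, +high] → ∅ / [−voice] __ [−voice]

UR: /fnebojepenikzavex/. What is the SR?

fnebojepenikzavex

No segment of /fnebojepenikzavex/ meets the structural description of the rule, so the form surfaces unchanged.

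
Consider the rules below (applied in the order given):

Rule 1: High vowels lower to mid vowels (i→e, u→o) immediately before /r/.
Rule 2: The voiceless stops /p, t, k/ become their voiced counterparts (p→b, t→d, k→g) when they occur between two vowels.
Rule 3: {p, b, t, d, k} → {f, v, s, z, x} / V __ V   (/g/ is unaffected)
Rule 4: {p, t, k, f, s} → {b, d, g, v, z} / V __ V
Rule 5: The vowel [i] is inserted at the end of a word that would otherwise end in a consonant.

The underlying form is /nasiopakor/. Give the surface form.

naziovagori

Rule 1 (pre-rhotic lowering): no segment meets the environment; /nasiopakor/ is unchanged.
Rule 2 (intervocalic voicing): /p/ is a voiceless stop between vowels /o/ and /a/, so it voices to [b]. /k/ is a voiceless stop between vowels /a/ and /o/, so it voices to [g]. /nasiopakor/ → nasiobagor.
Rule 3 (intervocalic spirantization): /b/ is a stop between vowels /o/ and /a/, so it spirantizes to the fricative [v]. /nasiobagor/ → nasiovagor.
Rule 4 (intervocalic voicing): /s/ is a voiceless obstruent between vowels /a/ and /i/, so it voices to [z]. /nasiovagor/ → naziovagor.
Rule 5 (final i-epenthesis): the form ends in the consonant /r/, so [i] is inserted word-finally. /naziovagor/ → naziovagori.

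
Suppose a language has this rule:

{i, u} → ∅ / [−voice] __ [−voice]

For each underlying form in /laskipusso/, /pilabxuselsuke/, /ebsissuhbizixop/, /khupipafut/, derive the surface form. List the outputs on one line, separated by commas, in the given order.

laskpsso, pilabxselske, ebssshbizixop, khppaft

/laskipusso/: /i/ is a high vowel flanked by voiceless consonants /k/ and /p/, so it deletes. /u/ is a high vowel flanked by voiceless consonants /p/ and /s/, so it deletes. → [laskpsso].
/pilabxuselsuke/: /u/ is a high vowel flanked by voiceless consonants /x/ and /s/, so it deletes. /u/ is a high vowel flanked by voiceless consonants /s/ and /k/, so it deletes. → [pilabxselske].
/ebsissuhbizixop/: /i/ is a high vowel flanked by voiceless consonants /s/ and /s/, so it deletes. /u/ is a high vowel flanked by voiceless consonants /s/ and /h/, so it deletes. → [ebssshbizixop].
/khupipafut/: /u/ is a high vowel flanked by voiceless consonants /h/ and /p/, so it deletes. /i/ is a high vowel flanked by voiceless consonants /p/ and /p/, so it deletes. /u/ is a high vowel flanked by voiceless consonants /f/ and /t/, so it deletes. → [khppaft].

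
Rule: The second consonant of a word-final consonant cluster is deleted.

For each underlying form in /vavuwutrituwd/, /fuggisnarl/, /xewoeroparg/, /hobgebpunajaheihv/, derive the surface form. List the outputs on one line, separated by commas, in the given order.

vavuwutrituw, fuggisnar, xewoeropar, hobgebpunajaheih

/vavuwutrituwd/: /d/ is the second consonant of a word-final cluster /wd/, so it deletes. → [vavuwutrituw].
/fuggisnarl/: /l/ is the second consonant of a word-final cluster /rl/, so it deletes. → [fuggisnar].
/xewoeroparg/: /g/ is the second consonant of a word-final cluster /rg/, so it deletes. → [xewoeropar].
/hobgebpunajaheihv/: /v/ is the second consonant of a word-final cluster /hv/, so it deletes. → [hobgebpunajaheih].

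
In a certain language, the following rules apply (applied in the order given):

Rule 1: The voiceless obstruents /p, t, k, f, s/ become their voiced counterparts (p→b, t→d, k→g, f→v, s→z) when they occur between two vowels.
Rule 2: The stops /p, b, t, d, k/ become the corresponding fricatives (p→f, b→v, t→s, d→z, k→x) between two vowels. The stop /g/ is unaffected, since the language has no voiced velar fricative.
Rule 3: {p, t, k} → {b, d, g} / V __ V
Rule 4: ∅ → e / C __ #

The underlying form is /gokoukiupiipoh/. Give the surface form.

gogougiuviivohe

Rule 1 (intervocalic voicing): /k/ is a voiceless obstruent between vowels /o/ and /o/, so it voices to [g]. /k/ is a voiceless obstruent between vowels /u/ and /i/, so it voices to [g]. /p/ is a voiceless obstruent between vowels /u/ and /i/, so it voices to [b]. /p/ is a voiceless obstruent between vowels /i/ and /o/, so it voices to [b]. /gokoukiupiipoh/ → gogougiubiiboh.
Rule 2 (intervocalic spirantization): /b/ is a stop between vowels /u/ and /i/, so it spirantizes to the fricative [v]. /b/ is a stop between vowels /i/ and /o/, so it spirantizes to the fricative [v]. /gogougiubiiboh/ → gogougiuviivoh.
Rule 3 (intervocalic voicing): no segment meets the environment; /gogougiuviivoh/ is unchanged.
Rule 4 (final e-epenthesis): the form ends in the consonant /h/, so [e] is inserted word-finally. /gogougiuviivoh/ → gogougiuviivohe.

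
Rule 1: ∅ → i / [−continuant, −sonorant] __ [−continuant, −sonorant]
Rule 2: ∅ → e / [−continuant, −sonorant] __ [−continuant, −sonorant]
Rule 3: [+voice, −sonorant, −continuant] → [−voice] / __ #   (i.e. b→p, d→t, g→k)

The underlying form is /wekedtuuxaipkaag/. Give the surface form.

Rule 1 (stop-cluster i-epenthesis): /d/ and /t/ form a stop–stop cluster, so [i] is inserted between them. /p/ and /k/ form a stop–stop cluster, so [i] is inserted between them. /wekedtuuxaipkaag/ → wekedituuxaipikaag.
Rule 2 (stop-cluster e-epenthesis): no segment meets the environment; /wekedituuxaipikaag/ is unchanged.
Rule 3 (final devoicing): /g/ is a voiced stop in word-final position, so it devoices to [k]. /wekedituuxaipikaag/ → wekedituuxaipikaak.

wekedituuxaipikaak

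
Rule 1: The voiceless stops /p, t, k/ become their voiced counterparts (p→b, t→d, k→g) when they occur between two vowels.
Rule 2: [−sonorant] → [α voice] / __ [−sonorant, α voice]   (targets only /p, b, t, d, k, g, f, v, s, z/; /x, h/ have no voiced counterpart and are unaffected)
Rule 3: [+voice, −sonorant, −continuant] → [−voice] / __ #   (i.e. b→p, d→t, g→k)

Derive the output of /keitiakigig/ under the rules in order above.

keidiagigik

Rule 1 (intervocalic voicing): /t/ is a voiceless stop between vowels /i/ and /i/, so it voices to [d]. /k/ is a voiceless stop between vowels /a/ and /i/, so it voices to [g]. /keitiakigig/ → keidiagigig.
Rule 2 (regressive voicing assimilation): no segment meets the environment; /keidiagigig/ is unchanged.
Rule 3 (final devoicing): /g/ is a voiced stop in word-final position, so it devoices to [k]. /keidiagigig/ → keidiagigik.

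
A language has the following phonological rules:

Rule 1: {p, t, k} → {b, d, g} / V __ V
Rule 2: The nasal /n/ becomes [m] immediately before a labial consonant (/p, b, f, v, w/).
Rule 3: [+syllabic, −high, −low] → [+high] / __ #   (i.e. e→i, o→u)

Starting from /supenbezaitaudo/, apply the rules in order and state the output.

subembezaidaudu

Rule 1 (intervocalic voicing): /p/ is a voiceless stop between vowels /u/ and /e/, so it voices to [b]. /t/ is a voiceless stop between vowels /i/ and /a/, so it voices to [d]. /supenbezaitaudo/ → subenbezaidaudo.
Rule 2 (nasal place assimilation): /n/ precedes the labial consonant /b/, so it assimilates in place to [m]. /subenbezaidaudo/ → subembezaidaudo.
Rule 3 (final vowel raising): /o/ is a mid vowel in word-final position, so it raises to [u]. /subembezaidaudo/ → subembezaidaudu.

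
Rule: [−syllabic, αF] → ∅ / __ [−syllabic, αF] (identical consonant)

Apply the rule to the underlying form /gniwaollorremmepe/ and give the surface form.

gniwaoloremepe

/ll/ is a geminate; the first /l/ deletes.
/rr/ is a geminate; the first /r/ deletes.
/mm/ is a geminate; the first /m/ deletes.
Surface form: [gniwaoloremepe].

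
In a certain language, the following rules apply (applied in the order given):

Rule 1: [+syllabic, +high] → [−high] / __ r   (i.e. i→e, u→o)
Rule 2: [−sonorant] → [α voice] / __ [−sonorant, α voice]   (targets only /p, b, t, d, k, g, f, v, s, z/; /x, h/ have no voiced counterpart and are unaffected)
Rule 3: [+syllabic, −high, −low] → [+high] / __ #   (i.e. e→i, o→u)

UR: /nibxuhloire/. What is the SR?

nipxuhloeri

Rule 1 (pre-rhotic lowering): /i/ is a high vowel immediately before /r/, so it lowers to [e]. /nibxuhloire/ → nibxuhloere.
Rule 2 (regressive voicing assimilation): /b/ precedes the voiceless obstruent /x/, so it devoices to [p] by assimilation. /nibxuhloere/ → nipxuhloere.
Rule 3 (final vowel raising): /e/ is a mid vowel in word-final position, so it raises to [i]. /nipxuhloere/ → nipxuhloeri.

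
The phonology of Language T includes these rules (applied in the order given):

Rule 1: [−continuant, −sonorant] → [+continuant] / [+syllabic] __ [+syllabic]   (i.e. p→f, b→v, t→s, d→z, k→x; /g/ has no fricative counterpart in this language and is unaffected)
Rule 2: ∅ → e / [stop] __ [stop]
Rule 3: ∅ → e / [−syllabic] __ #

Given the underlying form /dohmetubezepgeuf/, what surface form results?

Rule 1 (intervocalic spirantization): /t/ is a stop between vowels /e/ and /u/, so it spirantizes to the fricative [s]. /b/ is a stop between vowels /u/ and /e/, so it spirantizes to the fricative [v]. /dohmetubezepgeuf/ → dohmesuvezepgeuf.
Rule 2 (stop-cluster e-epenthesis): /p/ and /g/ form a stop–stop cluster, so [e] is inserted between them. /dohmesuvezepgeuf/ → dohmesuvezepegeuf.
Rule 3 (final e-epenthesis): the form ends in the consonant /f/, so [e] is inserted word-finally. /dohmesuvezepegeuf/ → dohmesuvezepegeufe.

dohmesuvezepegeufe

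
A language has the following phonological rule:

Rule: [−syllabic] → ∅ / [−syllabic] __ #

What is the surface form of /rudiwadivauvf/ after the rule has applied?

/f/ is the second consonant of a word-final cluster /vf/, so it deletes.
The other instances of /r/, /d/, /w/, /v/ do not occur in the required environment and remain unchanged.
Surface form: [rudiwadivauv].

rudiwadivauv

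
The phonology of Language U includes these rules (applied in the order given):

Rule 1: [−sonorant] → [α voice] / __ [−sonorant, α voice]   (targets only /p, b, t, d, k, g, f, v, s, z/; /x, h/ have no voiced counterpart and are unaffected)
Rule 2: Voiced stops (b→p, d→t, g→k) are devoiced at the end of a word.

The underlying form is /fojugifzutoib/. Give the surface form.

fojugivzutoip

Rule 1 (regressive voicing assimilation): /f/ precedes the voiced obstruent /z/, so it voices to [v] by assimilation. /fojugifzutoib/ → fojugivzutoib.
Rule 2 (final devoicing): /b/ is a voiced stop in word-final position, so it devoices to [p]. /fojugivzutoib/ → fojugivzutoip.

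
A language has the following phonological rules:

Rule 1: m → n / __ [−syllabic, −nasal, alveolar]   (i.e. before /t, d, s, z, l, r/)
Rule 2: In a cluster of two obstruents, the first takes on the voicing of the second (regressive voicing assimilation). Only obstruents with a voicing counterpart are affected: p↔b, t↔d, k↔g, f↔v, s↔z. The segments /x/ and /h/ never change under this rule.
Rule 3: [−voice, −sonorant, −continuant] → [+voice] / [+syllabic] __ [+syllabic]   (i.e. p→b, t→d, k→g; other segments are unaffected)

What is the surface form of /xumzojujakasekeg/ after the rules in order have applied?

Rule 1 (nasal place assimilation): /m/ precedes the alveolar consonant /z/, so it assimilates in place to [n]. /xumzojujakasekeg/ → xunzojujakasekeg.
Rule 2 (regressive voicing assimilation): no segment meets the environment; /xunzojujakasekeg/ is unchanged.
Rule 3 (intervocalic voicing): /k/ is a voiceless stop between vowels /a/ and /a/, so it voices to [g]. /k/ is a voiceless stop between vowels /e/ and /e/, so it voices to [g]. /xunzojujakasekeg/ → xunzojujagasegeg.

xunzojujagasegeg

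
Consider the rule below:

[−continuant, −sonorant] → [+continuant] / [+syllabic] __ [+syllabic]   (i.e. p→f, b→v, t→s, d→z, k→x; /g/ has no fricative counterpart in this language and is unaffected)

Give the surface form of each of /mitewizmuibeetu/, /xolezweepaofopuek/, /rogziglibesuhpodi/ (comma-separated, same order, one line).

/mitewizmuibeetu/: /t/ is a stop between vowels /i/ and /e/, so it spirantizes to the fricative [s]. /b/ is a stop between vowels /i/ and /e/, so it spirantizes to the fricative [v]. /t/ is a stop between vowels /e/ and /u/, so it spirantizes to the fricative [s]. → [misewizmuiveesu].
/xolezweepaofopuek/: /p/ is a stop between vowels /e/ and /a/, so it spirantizes to the fricative [f]. /p/ is a stop between vowels /o/ and /u/, so it spirantizes to the fricative [f]. → [xolezweefaofofuek].
/rogziglibesuhpodi/: /b/ is a stop between vowels /i/ and /e/, so it spirantizes to the fricative [v]. /d/ is a stop between vowels /o/ and /i/, so it spirantizes to the fricative [z]. → [rogziglivesuhpozi].

misewizmuiveesu, xolezweefaofofuek, rogziglivesuhpozi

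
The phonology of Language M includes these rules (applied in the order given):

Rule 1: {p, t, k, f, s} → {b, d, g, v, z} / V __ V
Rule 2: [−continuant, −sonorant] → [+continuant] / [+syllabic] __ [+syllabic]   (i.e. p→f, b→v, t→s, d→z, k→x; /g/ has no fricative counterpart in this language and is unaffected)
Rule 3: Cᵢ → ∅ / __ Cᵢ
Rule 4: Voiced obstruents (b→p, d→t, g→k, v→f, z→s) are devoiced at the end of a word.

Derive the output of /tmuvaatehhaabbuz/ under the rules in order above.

Rule 1 (intervocalic voicing): /t/ is a voiceless obstruent between vowels /a/ and /e/, so it voices to [d]. /tmuvaatehhaabbuz/ → tmuvaadehhaabbuz.
Rule 2 (intervocalic spirantization): /d/ is a stop between vowels /a/ and /e/, so it spirantizes to the fricative [z]. /tmuvaadehhaabbuz/ → tmuvaazehhaabbuz.
Rule 3 (degemination): /hh/ is a geminate; the first /h/ deletes. /bb/ is a geminate; the first /b/ deletes. /tmuvaazehhaabbuz/ → tmuvaazehaabuz.
Rule 4 (final devoicing): /z/ is a voiced obstruent in word-final position, so it devoices to [s]. /tmuvaazehaabuz/ → tmuvaazehaabus.

tmuvaazehaabus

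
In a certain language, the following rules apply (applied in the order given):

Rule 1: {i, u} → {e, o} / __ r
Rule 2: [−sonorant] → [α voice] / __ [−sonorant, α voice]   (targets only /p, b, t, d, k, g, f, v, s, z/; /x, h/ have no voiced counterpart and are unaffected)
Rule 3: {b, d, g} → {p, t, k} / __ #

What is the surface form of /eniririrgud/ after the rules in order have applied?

enererergut

Rule 1 (pre-rhotic lowering): /i/ is a high vowel immediately before /r/, so it lowers to [e]. /i/ is a high vowel immediately before /r/, so it lowers to [e]. /i/ is a high vowel immediately before /r/, so it lowers to [e]. /eniririrgud/ → enererergud.
Rule 2 (regressive voicing assimilation): no segment meets the environment; /enererergud/ is unchanged.
Rule 3 (final devoicing): /d/ is a voiced stop in word-final position, so it devoices to [t]. /enererergud/ → enererergut.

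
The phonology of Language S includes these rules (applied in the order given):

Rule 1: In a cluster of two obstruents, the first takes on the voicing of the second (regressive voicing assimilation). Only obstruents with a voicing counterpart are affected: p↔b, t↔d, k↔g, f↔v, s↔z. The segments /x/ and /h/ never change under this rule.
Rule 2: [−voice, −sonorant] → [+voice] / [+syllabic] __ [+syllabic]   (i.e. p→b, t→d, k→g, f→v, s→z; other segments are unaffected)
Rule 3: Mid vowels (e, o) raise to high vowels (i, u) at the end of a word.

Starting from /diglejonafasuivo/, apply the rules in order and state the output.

diglejonavazuivu

Rule 1 (regressive voicing assimilation): no segment meets the environment; /diglejonafasuivo/ is unchanged.
Rule 2 (intervocalic voicing): /f/ is a voiceless obstruent between vowels /a/ and /a/, so it voices to [v]. /s/ is a voiceless obstruent between vowels /a/ and /u/, so it voices to [z]. /diglejonafasuivo/ → diglejonavazuivo.
Rule 3 (final vowel raising): /o/ is a mid vowel in word-final position, so it raises to [u]. /diglejonavazuivo/ → diglejonavazuivu.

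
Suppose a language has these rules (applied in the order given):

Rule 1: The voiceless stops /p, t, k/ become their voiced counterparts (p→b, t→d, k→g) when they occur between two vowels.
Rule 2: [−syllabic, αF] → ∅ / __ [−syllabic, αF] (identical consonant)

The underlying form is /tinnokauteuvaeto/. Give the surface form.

tinogaudeuvaedo

Rule 1 (intervocalic voicing): /k/ is a voiceless stop between vowels /o/ and /a/, so it voices to [g]. /t/ is a voiceless stop between vowels /u/ and /e/, so it voices to [d]. /t/ is a voiceless stop between vowels /e/ and /o/, so it voices to [d]. /tinnokauteuvaeto/ → tinnogaudeuvaedo.
Rule 2 (degemination): /nn/ is a geminate; the first /n/ deletes. /tinnogaudeuvaedo/ → tinogaudeuvaedo.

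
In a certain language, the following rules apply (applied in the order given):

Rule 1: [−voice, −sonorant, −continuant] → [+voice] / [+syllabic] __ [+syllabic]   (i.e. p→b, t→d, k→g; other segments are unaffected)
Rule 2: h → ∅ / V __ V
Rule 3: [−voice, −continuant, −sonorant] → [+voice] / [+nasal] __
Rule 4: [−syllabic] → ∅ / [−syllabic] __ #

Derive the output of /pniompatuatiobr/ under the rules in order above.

pniombaduadiob

Rule 1 (intervocalic voicing): /t/ is a voiceless stop between vowels /a/ and /u/, so it voices to [d]. /t/ is a voiceless stop between vowels /a/ and /i/, so it voices to [d]. /pniompatuatiobr/ → pniompaduadiobr.
Rule 2 (intervocalic h-deletion): no segment meets the environment; /pniompaduadiobr/ is unchanged.
Rule 3 (post-nasal voicing): /p/ is a voiceless stop immediately after the nasal /m/, so it voices to [b]. /pniompaduadiobr/ → pniombaduadiobr.
Rule 4 (final cluster simplification): /r/ is the second consonant of a word-final cluster /br/, so it deletes. /pniombaduadiobr/ → pniombaduadiob.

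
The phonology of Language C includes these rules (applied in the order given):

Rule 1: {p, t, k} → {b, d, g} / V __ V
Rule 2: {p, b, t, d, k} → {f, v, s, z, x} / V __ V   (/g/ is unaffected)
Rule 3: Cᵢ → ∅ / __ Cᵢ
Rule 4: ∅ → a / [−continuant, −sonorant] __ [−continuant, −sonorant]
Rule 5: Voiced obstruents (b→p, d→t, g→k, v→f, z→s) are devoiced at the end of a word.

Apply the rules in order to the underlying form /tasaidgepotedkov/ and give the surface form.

Rule 1 (intervocalic voicing): /p/ is a voiceless stop between vowels /e/ and /o/, so it voices to [b]. /t/ is a voiceless stop between vowels /o/ and /e/, so it voices to [d]. /tasaidgepotedkov/ → tasaidgebodedkov.
Rule 2 (intervocalic spirantization): /b/ is a stop between vowels /e/ and /o/, so it spirantizes to the fricative [v]. /d/ is a stop between vowels /o/ and /e/, so it spirantizes to the fricative [z]. /tasaidgebodedkov/ → tasaidgevozedkov.
Rule 3 (degemination): no segment meets the environment; /tasaidgevozedkov/ is unchanged.
Rule 4 (stop-cluster a-epenthesis): /d/ and /g/ form a stop–stop cluster, so [a] is inserted between them. /d/ and /k/ form a stop–stop cluster, so [a] is inserted between them. /tasaidgevozedkov/ → tasaidagevozedakov.
Rule 5 (final devoicing): /v/ is a voiced obstruent in word-final position, so it devoices to [f]. /tasaidagevozedakov/ → tasaidagevozedakof.

tasaidagevozedakof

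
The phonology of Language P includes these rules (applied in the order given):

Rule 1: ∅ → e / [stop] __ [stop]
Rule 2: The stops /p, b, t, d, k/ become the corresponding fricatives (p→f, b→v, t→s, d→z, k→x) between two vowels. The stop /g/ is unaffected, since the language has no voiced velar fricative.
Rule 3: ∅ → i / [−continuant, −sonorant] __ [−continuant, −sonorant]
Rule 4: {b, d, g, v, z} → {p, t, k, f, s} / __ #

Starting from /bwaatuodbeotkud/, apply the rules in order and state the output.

Rule 1 (stop-cluster e-epenthesis): /d/ and /b/ form a stop–stop cluster, so [e] is inserted between them. /t/ and /k/ form a stop–stop cluster, so [e] is inserted between them. /bwaatuodbeotkud/ → bwaatuodebeotekud.
Rule 2 (intervocalic spirantization): /t/ is a stop between vowels /a/ and /u/, so it spirantizes to the fricative [s]. /d/ is a stop between vowels /o/ and /e/, so it spirantizes to the fricative [z]. /b/ is a stop between vowels /e/ and /e/, so it spirantizes to the fricative [v]. /t/ is a stop between vowels /o/ and /e/, so it spirantizes to the fricative [s]. /k/ is a stop between vowels /e/ and /u/, so it spirantizes to the fricative [x]. /bwaatuodebeotekud/ → bwaasuozeveosexud.
Rule 3 (stop-cluster i-epenthesis): no segment meets the environment; /bwaasuozeveosexud/ is unchanged.
Rule 4 (final devoicing): /d/ is a voiced obstruent in word-final position, so it devoices to [t]. /bwaasuozeveosexud/ → bwaasuozeveosexut.

bwaasuozeveosexut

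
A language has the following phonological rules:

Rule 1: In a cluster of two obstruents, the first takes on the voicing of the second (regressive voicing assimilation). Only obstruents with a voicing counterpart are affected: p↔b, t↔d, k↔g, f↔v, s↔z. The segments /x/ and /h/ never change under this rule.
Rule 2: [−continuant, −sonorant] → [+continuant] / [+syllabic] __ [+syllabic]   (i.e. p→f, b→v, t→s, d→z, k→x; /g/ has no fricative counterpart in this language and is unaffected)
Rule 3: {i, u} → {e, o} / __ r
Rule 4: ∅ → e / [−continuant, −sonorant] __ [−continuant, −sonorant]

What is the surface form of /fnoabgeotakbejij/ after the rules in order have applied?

Rule 1 (regressive voicing assimilation): /k/ precedes the voiced obstruent /b/, so it voices to [g] by assimilation. /fnoabgeotakbejij/ → fnoabgeotagbejij.
Rule 2 (intervocalic spirantization): /t/ is a stop between vowels /o/ and /a/, so it spirantizes to the fricative [s]. /fnoabgeotagbejij/ → fnoabgeosagbejij.
Rule 3 (pre-rhotic lowering): no segment meets the environment; /fnoabgeosagbejij/ is unchanged.
Rule 4 (stop-cluster e-epenthesis): /b/ and /g/ form a stop–stop cluster, so [e] is inserted between them. /g/ and /b/ form a stop–stop cluster, so [e] is inserted between them. /fnoabgeosagbejij/ → fnoabegeosagebejij.

fnoabegeosagebejij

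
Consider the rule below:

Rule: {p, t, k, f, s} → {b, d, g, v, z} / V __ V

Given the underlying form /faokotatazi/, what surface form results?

Scanning /faokotatazi/: /f/ at position 1 is not in the conditioning environment; /k/ is a voiceless obstruent between vowels /o/ and /o/, so it voices to [g]; /t/ is a voiceless obstruent between vowels /o/ and /a/, so it voices to [d]; /t/ is a voiceless obstruent between vowels /a/ and /a/, so it voices to [d].
Result: [faogodadazi].

faogodadazi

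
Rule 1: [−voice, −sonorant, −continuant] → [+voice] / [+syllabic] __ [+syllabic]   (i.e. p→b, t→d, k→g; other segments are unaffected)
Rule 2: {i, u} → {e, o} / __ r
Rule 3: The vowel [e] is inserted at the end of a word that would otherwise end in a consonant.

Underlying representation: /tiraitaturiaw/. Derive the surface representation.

teraidadoriawe

Rule 1 (intervocalic voicing): /t/ is a voiceless stop between vowels /i/ and /a/, so it voices to [d]. /t/ is a voiceless stop between vowels /a/ and /u/, so it voices to [d]. /tiraitaturiaw/ → tiraidaduriaw.
Rule 2 (pre-rhotic lowering): /i/ is a high vowel immediately before /r/, so it lowers to [e]. /u/ is a high vowel immediately before /r/, so it lowers to [o]. /tiraidaduriaw/ → teraidadoriaw.
Rule 3 (final e-epenthesis): the form ends in the consonant /w/, so [e] is inserted word-finally. /teraidadoriaw/ → teraidadoriawe.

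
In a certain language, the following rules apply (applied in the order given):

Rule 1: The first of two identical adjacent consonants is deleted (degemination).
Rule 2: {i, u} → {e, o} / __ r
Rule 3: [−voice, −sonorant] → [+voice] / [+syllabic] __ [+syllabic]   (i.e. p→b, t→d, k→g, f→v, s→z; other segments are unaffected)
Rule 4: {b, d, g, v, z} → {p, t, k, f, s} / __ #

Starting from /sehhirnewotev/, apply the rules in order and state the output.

sehernewodef

Rule 1 (degemination): /hh/ is a geminate; the first /h/ deletes. /sehhirnewotev/ → sehirnewotev.
Rule 2 (pre-rhotic lowering): /i/ is a high vowel immediately before /r/, so it lowers to [e]. /sehirnewotev/ → sehernewotev.
Rule 3 (intervocalic voicing): /t/ is a voiceless obstruent between vowels /o/ and /e/, so it voices to [d]. /sehernewotev/ → sehernewodev.
Rule 4 (final devoicing): /v/ is a voiced obstruent in word-final position, so it devoices to [f]. /sehernewodev/ → sehernewodef.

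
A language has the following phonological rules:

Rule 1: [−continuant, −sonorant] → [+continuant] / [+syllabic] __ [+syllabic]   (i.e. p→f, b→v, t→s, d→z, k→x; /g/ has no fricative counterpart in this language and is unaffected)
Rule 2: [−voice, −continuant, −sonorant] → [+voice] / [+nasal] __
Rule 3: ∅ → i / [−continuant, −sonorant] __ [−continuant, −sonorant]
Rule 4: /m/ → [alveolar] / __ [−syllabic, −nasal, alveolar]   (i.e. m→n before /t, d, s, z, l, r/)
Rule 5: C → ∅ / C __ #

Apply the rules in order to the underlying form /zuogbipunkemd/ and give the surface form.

zuogibifungen

Rule 1 (intervocalic spirantization): /p/ is a stop between vowels /i/ and /u/, so it spirantizes to the fricative [f]. /zuogbipunkemd/ → zuogbifunkemd.
Rule 2 (post-nasal voicing): /k/ is a voiceless stop immediately after the nasal /n/, so it voices to [g]. /zuogbifunkemd/ → zuogbifungemd.
Rule 3 (stop-cluster i-epenthesis): /g/ and /b/ form a stop–stop cluster, so [i] is inserted between them. /zuogbifungemd/ → zuogibifungemd.
Rule 4 (nasal place assimilation): /m/ precedes the alveolar consonant /d/, so it assimilates in place to [n]. /zuogibifungemd/ → zuogibifungend.
Rule 5 (final cluster simplification): /d/ is the second consonant of a word-final cluster /nd/, so it deletes. /zuogibifungend/ → zuogibifungen.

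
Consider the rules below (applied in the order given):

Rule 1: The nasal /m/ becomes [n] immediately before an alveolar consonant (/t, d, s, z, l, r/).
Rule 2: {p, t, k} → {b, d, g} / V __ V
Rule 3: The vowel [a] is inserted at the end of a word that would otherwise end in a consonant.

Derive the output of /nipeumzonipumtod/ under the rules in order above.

Rule 1 (nasal place assimilation): /m/ precedes the alveolar consonant /z/, so it assimilates in place to [n]. /m/ precedes the alveolar consonant /t/, so it assimilates in place to [n]. /nipeumzonipumtod/ → nipeunzonipuntod.
Rule 2 (intervocalic voicing): /p/ is a voiceless stop between vowels /i/ and /e/, so it voices to [b]. /p/ is a voiceless stop between vowels /i/ and /u/, so it voices to [b]. /nipeunzonipuntod/ → nibeunzonibuntod.
Rule 3 (final a-epenthesis): the form ends in the consonant /d/, so [a] is inserted word-finally. /nibeunzonibuntod/ → nibeunzonibuntoda.

nibeunzonibuntoda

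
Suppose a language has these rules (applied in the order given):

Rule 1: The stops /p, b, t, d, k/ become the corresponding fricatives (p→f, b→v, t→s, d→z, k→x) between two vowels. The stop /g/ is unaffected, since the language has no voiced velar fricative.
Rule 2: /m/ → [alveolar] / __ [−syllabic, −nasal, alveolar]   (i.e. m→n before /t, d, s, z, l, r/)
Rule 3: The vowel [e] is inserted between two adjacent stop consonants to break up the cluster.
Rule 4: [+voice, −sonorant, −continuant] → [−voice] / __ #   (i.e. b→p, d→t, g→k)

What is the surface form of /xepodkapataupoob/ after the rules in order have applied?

Rule 1 (intervocalic spirantization): /p/ is a stop between vowels /e/ and /o/, so it spirantizes to the fricative [f]. /p/ is a stop between vowels /a/ and /a/, so it spirantizes to the fricative [f]. /t/ is a stop between vowels /a/ and /a/, so it spirantizes to the fricative [s]. /p/ is a stop between vowels /u/ and /o/, so it spirantizes to the fricative [f]. /xepodkapataupoob/ → xefodkafasaufoob.
Rule 2 (nasal place assimilation): no segment meets the environment; /xefodkafasaufoob/ is unchanged.
Rule 3 (stop-cluster e-epenthesis): /d/ and /k/ form a stop–stop cluster, so [e] is inserted between them. /xefodkafasaufoob/ → xefodekafasaufoob.
Rule 4 (final devoicing): /b/ is a voiced stop in word-final position, so it devoices to [p]. /xefodekafasaufoob/ → xefodekafasaufoop.

xefodekafasaufoop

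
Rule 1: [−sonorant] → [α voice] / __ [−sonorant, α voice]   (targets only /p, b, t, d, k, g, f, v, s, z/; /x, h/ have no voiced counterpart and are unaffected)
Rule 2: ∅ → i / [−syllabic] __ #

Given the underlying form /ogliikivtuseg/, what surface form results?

Rule 1 (regressive voicing assimilation): /v/ precedes the voiceless obstruent /t/, so it devoices to [f] by assimilation. /ogliikivtuseg/ → ogliikiftuseg.
Rule 2 (final i-epenthesis): the form ends in the consonant /g/, so [i] is inserted word-finally. /ogliikiftuseg/ → ogliikiftusegi.

ogliikiftusegi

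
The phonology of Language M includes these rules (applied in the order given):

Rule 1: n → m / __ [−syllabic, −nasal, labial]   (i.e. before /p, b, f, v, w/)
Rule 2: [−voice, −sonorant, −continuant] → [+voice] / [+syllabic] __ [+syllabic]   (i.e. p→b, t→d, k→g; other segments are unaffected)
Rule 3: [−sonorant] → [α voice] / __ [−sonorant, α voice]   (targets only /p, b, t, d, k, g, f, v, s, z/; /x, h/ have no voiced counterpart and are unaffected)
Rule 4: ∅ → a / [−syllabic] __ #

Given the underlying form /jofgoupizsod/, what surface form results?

jovgoubissoda

Rule 1 (nasal place assimilation): no segment meets the environment; /jofgoupizsod/ is unchanged.
Rule 2 (intervocalic voicing): /p/ is a voiceless stop between vowels /u/ and /i/, so it voices to [b]. /jofgoupizsod/ → jofgoubizsod.
Rule 3 (regressive voicing assimilation): /f/ precedes the voiced obstruent /g/, so it voices to [v] by assimilation. /z/ precedes the voiceless obstruent /s/, so it devoices to [s] by assimilation. /jofgoubizsod/ → jovgoubissod.
Rule 4 (final a-epenthesis): the form ends in the consonant /d/, so [a] is inserted word-finally. /jovgoubissod/ → jovgoubissoda.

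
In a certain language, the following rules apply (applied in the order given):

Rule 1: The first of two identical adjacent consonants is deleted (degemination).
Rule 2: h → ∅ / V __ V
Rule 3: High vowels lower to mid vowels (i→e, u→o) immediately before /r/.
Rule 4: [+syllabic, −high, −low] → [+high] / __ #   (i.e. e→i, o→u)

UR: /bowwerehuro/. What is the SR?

Rule 1 (degemination): /ww/ is a geminate; the first /w/ deletes. /bowwerehuro/ → bowerehuro.
Rule 2 (intervocalic h-deletion): /h/ occurs between vowels /e/ and /u/, so it deletes. /bowerehuro/ → bowereuro.
Rule 3 (pre-rhotic lowering): /u/ is a high vowel immediately before /r/, so it lowers to [o]. /bowereuro/ → bowereoro.
Rule 4 (final vowel raising): /o/ is a mid vowel in word-final position, so it raises to [u]. /bowereoro/ → bowereoru.

bowereoru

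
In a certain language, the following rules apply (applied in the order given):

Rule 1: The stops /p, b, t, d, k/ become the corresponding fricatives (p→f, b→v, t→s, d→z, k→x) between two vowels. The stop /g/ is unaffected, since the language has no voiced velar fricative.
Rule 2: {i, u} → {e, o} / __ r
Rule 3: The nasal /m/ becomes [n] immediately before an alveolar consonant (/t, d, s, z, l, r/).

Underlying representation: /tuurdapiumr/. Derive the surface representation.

Rule 1 (intervocalic spirantization): /p/ is a stop between vowels /a/ and /i/, so it spirantizes to the fricative [f]. /tuurdapiumr/ → tuurdafiumr.
Rule 2 (pre-rhotic lowering): /u/ is a high vowel immediately before /r/, so it lowers to [o]. /tuurdafiumr/ → tuordafiumr.
Rule 3 (nasal place assimilation): /m/ precedes the alveolar consonant /r/, so it assimilates in place to [n]. /tuordafiumr/ → tuordafiunr.

tuordafiunr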